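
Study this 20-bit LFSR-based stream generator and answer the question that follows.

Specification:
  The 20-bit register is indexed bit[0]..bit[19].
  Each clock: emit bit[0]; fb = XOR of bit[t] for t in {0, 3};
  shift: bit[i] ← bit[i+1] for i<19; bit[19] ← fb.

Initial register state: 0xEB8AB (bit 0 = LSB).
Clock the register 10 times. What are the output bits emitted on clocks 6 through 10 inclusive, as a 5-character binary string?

10100

reg_0 = 0xEB8AB
clock 1: out=1, reg = 0x75C55
clock 2: out=1, reg = 0xBAE2A
clock 3: out=0, reg = 0xDD715
clock 4: out=1, reg = 0xEEB8A
clock 5: out=0, reg = 0xF75C5
clock 6: out=1, reg = 0xFBAE2
clock 7: out=0, reg = 0x7DD71
clock 8: out=1, reg = 0xBEEB8
clock 9: out=0, reg = 0xDF75C
clock 10: out=0, reg = 0xEFBAE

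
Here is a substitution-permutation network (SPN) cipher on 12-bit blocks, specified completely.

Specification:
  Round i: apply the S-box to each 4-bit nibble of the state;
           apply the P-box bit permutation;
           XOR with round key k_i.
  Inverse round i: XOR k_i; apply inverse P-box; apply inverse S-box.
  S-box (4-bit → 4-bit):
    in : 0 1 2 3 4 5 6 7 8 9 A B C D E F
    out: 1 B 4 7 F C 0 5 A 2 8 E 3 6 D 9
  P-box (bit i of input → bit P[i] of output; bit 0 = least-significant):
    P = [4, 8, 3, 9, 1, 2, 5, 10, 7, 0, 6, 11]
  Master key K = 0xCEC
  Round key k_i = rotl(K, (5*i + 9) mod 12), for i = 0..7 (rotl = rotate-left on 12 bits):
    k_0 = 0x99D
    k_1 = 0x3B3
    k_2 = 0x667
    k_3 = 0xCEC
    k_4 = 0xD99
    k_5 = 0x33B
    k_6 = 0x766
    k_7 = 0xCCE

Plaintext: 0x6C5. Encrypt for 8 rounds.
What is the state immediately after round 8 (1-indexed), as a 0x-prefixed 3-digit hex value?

0x99E

s_0 = plaintext = 0x6C5
s_1 = Round(s_0, k_0) = 0xB93
s_2 = Round(s_1, k_1) = 0xAEE
s_3 = Round(s_2, k_2) = 0x85D
s_4 = Round(s_3, k_3) = 0x1C5
s_5 = Round(s_4, k_4) = 0x716
s_6 = Round(s_5, k_5) = 0x7FD
s_7 = Round(s_6, k_6) = 0x2AC
s_8 = Round(s_7, k_7) = 0x99E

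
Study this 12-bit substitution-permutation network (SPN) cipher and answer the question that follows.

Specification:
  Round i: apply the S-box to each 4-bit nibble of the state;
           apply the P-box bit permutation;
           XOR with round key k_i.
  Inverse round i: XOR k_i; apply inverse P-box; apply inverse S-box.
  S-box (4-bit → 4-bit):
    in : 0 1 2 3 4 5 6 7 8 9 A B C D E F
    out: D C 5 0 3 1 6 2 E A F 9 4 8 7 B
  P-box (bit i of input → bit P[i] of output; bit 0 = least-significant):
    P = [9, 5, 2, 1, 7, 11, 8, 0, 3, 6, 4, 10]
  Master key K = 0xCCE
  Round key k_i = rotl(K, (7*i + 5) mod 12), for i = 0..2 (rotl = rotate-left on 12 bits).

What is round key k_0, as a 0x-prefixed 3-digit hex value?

0x9D9

K = 0xCCE
k_0 = rotl(K, (7*0+5) mod 12) = rotl(K, 5) = 0x9D9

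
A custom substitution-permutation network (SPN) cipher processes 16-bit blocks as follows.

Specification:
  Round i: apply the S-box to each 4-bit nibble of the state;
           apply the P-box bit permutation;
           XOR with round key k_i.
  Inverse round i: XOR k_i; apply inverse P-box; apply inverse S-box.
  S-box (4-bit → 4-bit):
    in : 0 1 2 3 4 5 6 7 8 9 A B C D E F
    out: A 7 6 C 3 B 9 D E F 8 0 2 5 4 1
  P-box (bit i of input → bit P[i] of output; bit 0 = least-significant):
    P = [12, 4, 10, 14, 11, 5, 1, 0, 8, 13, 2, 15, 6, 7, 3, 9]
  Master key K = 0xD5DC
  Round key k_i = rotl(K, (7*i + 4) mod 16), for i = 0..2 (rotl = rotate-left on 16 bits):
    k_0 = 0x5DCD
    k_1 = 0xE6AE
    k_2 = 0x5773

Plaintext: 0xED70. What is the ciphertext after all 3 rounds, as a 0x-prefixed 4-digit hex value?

0x4FE0

s_0 = plaintext = 0xED70
s_1 = Round(s_0, k_0) = 0x14D2
s_2 = Round(s_1, k_1) = 0xCB74
s_3 = Round(s_2, k_2) = 0x4FE0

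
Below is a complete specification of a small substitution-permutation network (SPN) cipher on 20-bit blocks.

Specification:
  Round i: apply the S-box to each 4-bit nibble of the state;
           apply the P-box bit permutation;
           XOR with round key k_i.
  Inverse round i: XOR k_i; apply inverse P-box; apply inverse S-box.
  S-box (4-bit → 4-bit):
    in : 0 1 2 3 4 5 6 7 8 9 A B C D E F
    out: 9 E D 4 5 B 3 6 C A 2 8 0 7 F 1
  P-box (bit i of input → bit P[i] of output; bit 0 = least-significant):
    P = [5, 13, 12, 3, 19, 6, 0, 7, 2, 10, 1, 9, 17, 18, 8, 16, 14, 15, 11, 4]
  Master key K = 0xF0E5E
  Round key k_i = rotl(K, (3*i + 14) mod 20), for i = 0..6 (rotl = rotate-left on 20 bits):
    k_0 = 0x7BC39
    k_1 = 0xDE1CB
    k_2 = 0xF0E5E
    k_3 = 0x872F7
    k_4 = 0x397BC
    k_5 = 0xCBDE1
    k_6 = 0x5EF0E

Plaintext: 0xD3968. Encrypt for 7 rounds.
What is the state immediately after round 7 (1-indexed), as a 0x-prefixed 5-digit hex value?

0x27B90

s_0 = plaintext = 0xD3968
s_1 = Round(s_0, k_0) = 0xF6371
s_2 = Round(s_1, k_1) = 0xB9180
s_3 = Round(s_2, k_2) = 0xA08E5
s_4 = Round(s_3, k_3) = 0x3D01C
s_5 = Round(s_4, k_4) = 0x59C79
s_6 = Round(s_5, k_5) = 0x95DB8
s_7 = Round(s_6, k_6) = 0x27B90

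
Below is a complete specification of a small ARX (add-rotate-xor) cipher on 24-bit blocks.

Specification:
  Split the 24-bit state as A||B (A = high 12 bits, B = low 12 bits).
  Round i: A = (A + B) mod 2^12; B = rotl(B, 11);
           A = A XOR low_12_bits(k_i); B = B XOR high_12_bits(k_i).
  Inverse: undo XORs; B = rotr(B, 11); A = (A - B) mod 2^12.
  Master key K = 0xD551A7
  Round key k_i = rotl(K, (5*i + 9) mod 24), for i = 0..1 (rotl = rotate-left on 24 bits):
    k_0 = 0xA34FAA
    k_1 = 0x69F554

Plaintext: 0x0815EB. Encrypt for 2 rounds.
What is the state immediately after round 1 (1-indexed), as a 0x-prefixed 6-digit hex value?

0x9C60C1

s_0 = plaintext = 0x0815EB
s_1 = Round(s_0, k_0) = 0x9C60C1
s_2 = Round(s_1, k_1) = 0xFD3EFF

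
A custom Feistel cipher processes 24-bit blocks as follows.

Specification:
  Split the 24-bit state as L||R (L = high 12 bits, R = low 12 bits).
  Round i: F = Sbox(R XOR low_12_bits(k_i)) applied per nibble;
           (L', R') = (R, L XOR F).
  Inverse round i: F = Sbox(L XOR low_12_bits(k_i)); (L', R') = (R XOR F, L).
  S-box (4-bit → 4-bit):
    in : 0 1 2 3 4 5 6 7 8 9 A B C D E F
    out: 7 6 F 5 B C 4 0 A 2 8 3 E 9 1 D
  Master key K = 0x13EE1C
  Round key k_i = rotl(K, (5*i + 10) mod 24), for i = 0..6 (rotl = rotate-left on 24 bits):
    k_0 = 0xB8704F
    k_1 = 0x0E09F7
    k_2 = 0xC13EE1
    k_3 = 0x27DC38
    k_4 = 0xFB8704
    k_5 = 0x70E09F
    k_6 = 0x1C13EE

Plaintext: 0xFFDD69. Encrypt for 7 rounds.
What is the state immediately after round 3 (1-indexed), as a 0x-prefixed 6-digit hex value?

s_0 = plaintext = 0xFFDD69
s_1 = Round(s_0, k_0) = 0xD69609
s_2 = Round(s_1, k_1) = 0x6090B8
s_3 = Round(s_2, k_2) = 0x0B87CB
s_4 = Round(s_3, k_3) = 0x7CB36D
s_5 = Round(s_4, k_4) = 0x36DC89
s_6 = Round(s_5, k_5) = 0xC89D09
s_7 = Round(s_6, k_6) = 0xD09D99

0x0B87CB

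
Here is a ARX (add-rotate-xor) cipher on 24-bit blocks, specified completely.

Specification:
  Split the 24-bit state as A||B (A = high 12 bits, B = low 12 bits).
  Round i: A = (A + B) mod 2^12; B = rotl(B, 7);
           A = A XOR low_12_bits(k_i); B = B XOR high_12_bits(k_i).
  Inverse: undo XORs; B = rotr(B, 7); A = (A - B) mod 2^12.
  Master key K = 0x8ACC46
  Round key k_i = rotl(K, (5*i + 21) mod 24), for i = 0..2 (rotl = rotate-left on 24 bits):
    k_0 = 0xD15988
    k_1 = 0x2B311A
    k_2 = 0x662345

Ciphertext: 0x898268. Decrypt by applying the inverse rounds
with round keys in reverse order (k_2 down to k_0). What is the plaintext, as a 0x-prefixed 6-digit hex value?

s_0 = ciphertext = 0x898268
s_1 = InvRound(s_0, k_2) = 0xA95148
s_2 = InvRound(s_1, k_1) = 0xC28F67
s_3 = InvRound(s_2, k_0) = 0x75CE44

0x75CE44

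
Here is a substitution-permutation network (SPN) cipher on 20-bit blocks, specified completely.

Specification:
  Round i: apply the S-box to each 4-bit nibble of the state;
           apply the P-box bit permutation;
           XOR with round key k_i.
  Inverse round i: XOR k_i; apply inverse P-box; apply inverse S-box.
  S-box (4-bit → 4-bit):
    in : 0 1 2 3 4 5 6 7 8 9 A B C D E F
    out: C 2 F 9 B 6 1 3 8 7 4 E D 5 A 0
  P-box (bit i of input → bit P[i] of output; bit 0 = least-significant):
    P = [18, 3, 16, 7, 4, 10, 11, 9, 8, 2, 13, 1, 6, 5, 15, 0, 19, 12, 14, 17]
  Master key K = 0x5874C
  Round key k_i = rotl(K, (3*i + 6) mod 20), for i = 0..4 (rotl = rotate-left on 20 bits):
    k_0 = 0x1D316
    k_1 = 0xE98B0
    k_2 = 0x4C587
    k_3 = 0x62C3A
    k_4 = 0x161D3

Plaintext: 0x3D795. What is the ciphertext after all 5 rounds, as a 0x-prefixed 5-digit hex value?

0xF5D9F

s_0 = plaintext = 0x3D795
s_1 = Round(s_0, k_0) = 0xA5E4A
s_2 = Round(s_1, k_1) = 0xF5E86
s_3 = Round(s_2, k_2) = 0x047A1
s_4 = Round(s_3, k_3) = 0x46557
s_5 = Round(s_4, k_4) = 0xF5D9F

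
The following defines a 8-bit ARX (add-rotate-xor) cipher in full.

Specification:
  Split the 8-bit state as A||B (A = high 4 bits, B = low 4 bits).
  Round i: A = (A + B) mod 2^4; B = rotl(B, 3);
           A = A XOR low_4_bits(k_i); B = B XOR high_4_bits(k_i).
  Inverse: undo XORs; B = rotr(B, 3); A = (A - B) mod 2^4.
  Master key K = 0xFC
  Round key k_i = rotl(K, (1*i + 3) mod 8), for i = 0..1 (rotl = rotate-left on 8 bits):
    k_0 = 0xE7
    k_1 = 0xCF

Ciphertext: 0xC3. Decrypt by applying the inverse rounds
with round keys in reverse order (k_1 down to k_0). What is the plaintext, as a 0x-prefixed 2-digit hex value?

s_0 = ciphertext = 0xC3
s_1 = InvRound(s_0, k_1) = 0x4F
s_2 = InvRound(s_1, k_0) = 0x12

0x12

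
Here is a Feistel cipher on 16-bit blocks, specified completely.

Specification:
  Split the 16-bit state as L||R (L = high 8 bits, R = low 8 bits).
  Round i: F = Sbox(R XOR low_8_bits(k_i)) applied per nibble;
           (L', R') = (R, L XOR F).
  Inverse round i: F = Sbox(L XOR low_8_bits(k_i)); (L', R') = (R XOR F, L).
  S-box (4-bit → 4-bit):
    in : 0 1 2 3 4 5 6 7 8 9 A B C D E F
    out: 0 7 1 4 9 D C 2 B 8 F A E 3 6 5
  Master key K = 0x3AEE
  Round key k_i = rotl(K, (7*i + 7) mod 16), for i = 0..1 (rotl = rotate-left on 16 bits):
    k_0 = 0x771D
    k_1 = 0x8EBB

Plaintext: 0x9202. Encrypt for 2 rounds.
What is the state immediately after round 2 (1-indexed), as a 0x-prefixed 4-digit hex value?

s_0 = plaintext = 0x9202
s_1 = Round(s_0, k_0) = 0x02E7
s_2 = Round(s_1, k_1) = 0xE7DC

0xE7DC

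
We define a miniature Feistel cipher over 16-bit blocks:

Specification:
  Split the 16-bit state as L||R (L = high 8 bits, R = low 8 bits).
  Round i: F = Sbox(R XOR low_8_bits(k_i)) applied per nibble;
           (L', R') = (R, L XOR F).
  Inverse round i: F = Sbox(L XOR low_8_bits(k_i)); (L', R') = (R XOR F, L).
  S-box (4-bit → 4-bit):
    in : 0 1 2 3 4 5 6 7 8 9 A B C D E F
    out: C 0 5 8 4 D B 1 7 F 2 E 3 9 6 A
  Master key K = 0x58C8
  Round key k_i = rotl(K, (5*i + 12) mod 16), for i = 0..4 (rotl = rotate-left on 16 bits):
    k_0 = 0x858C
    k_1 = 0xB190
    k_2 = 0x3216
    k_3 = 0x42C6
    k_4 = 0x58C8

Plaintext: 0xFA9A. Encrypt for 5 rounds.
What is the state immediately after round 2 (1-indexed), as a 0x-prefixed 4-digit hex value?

0xF12A

s_0 = plaintext = 0xFA9A
s_1 = Round(s_0, k_0) = 0x9AF1
s_2 = Round(s_1, k_1) = 0xF12A
s_3 = Round(s_2, k_2) = 0x2A72
s_4 = Round(s_3, k_3) = 0x72CE
s_5 = Round(s_4, k_4) = 0xCEB9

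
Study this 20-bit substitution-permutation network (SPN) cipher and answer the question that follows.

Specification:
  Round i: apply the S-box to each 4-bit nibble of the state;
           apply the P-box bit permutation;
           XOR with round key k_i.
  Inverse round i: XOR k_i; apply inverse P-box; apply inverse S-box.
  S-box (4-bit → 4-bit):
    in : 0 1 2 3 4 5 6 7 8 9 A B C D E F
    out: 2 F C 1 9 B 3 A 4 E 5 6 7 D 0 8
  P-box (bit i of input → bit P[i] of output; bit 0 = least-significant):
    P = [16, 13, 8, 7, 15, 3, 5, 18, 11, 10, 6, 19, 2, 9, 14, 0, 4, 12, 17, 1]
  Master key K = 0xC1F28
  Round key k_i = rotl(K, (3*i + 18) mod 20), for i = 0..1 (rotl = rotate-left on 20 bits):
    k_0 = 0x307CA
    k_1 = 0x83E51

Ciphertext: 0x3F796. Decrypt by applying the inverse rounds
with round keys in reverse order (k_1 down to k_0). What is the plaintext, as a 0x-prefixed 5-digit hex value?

0x51AA4

s_0 = ciphertext = 0x3F796
s_1 = InvRound(s_0, k_1) = 0x2DD3D
s_2 = InvRound(s_1, k_0) = 0x51AA4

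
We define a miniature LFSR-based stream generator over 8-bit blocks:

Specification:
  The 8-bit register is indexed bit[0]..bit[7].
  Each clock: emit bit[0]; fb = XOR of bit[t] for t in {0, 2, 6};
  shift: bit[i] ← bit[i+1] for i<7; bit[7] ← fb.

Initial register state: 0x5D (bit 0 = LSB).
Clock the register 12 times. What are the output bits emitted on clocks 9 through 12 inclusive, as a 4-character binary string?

reg_0 = 0x5D
clock 1: out=1, reg = 0xAE
clock 2: out=0, reg = 0xD7
clock 3: out=1, reg = 0xEB
clock 4: out=1, reg = 0x75
clock 5: out=1, reg = 0xBA
clock 6: out=0, reg = 0x5D
clock 7: out=1, reg = 0xAE
clock 8: out=0, reg = 0xD7
clock 9: out=1, reg = 0xEB
clock 10: out=1, reg = 0x75
clock 11: out=1, reg = 0xBA
clock 12: out=0, reg = 0x5D

1110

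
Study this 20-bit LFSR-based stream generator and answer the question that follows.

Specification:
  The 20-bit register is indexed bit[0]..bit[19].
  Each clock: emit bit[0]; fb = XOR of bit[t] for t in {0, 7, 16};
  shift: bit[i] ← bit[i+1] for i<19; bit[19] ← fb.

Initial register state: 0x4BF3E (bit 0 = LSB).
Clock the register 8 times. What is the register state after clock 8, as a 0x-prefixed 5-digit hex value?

reg_0 = 0x4BF3E
clock 1: out=0, reg = 0x25F9F
clock 2: out=1, reg = 0x12FCF
clock 3: out=1, reg = 0x897E7
clock 4: out=1, reg = 0x44BF3
clock 5: out=1, reg = 0x225F9
clock 6: out=1, reg = 0x112FC
clock 7: out=0, reg = 0x0897E
clock 8: out=0, reg = 0x044BF

0x044BF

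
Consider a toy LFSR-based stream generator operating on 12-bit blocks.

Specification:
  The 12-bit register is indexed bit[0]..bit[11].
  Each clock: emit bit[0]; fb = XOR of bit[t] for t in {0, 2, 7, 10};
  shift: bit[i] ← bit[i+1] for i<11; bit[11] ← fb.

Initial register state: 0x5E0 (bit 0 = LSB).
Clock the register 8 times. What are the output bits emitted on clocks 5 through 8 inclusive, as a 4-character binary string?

reg_0 = 0x5E0
clock 1: out=0, reg = 0x2F0
clock 2: out=0, reg = 0x978
clock 3: out=0, reg = 0x4BC
clock 4: out=0, reg = 0xA5E
clock 5: out=0, reg = 0xD2F
clock 6: out=1, reg = 0xE97
clock 7: out=1, reg = 0x74B
clock 8: out=1, reg = 0x3A5

0111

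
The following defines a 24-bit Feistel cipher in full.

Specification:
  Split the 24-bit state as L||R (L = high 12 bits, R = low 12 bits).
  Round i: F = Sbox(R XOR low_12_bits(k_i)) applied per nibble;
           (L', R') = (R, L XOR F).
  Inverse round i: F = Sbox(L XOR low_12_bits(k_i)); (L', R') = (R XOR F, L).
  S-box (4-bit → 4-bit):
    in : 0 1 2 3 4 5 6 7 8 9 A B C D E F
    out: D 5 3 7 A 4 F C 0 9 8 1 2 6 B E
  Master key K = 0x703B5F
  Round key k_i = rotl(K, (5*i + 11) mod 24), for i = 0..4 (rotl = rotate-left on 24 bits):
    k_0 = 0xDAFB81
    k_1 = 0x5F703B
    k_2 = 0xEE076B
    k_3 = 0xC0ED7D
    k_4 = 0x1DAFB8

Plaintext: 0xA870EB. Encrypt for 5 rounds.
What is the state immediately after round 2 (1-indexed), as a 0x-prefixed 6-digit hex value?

0xB7F141

s_0 = plaintext = 0xA870EB
s_1 = Round(s_0, k_0) = 0x0EBB7F
s_2 = Round(s_1, k_1) = 0xB7F141
s_3 = Round(s_2, k_2) = 0x141447
s_4 = Round(s_3, k_3) = 0x447839
s_5 = Round(s_4, k_4) = 0x839842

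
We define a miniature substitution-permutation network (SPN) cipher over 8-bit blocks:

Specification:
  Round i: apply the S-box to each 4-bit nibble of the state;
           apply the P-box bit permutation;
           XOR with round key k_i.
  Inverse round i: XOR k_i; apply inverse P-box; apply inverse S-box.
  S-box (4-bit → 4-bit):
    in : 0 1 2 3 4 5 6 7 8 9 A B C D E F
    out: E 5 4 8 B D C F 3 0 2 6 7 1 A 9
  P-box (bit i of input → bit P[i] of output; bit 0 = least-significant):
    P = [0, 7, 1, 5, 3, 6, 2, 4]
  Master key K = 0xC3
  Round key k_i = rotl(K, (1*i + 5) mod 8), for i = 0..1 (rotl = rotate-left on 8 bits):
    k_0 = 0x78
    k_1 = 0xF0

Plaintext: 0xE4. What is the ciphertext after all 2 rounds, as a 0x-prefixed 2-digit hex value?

0xB8

s_0 = plaintext = 0xE4
s_1 = Round(s_0, k_0) = 0x89
s_2 = Round(s_1, k_1) = 0xB8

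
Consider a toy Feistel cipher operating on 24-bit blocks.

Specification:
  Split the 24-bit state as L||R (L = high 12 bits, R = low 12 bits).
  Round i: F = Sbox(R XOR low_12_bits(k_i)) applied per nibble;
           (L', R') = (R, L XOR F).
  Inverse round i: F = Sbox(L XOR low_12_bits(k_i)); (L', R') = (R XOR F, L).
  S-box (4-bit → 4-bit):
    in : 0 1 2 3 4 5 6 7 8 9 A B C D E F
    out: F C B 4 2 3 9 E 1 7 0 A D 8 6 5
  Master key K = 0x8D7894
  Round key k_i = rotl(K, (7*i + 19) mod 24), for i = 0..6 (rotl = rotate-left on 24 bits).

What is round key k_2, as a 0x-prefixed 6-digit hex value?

0xF1291A

K = 0x8D7894
k_0 = rotl(K, (7*0+19) mod 24) = rotl(K, 19) = 0xA46BC4
k_1 = rotl(K, (7*1+19) mod 24) = rotl(K, 2) = 0x35E252
k_2 = rotl(K, (7*2+19) mod 24) = rotl(K, 9) = 0xF1291A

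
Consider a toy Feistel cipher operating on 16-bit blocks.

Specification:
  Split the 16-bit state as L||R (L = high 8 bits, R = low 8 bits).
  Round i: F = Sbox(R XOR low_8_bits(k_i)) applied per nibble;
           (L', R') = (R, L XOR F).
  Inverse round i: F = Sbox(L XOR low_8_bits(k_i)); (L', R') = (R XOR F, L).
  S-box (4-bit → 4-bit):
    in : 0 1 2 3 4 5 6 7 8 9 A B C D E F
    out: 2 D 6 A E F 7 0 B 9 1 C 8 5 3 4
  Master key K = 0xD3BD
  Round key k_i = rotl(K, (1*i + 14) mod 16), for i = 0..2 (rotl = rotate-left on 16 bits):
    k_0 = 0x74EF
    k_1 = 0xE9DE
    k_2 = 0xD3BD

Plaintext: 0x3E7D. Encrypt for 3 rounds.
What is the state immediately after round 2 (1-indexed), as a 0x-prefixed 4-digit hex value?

s_0 = plaintext = 0x3E7D
s_1 = Round(s_0, k_0) = 0x7DA8
s_2 = Round(s_1, k_1) = 0xA87A
s_3 = Round(s_2, k_2) = 0x7A28

0xA87A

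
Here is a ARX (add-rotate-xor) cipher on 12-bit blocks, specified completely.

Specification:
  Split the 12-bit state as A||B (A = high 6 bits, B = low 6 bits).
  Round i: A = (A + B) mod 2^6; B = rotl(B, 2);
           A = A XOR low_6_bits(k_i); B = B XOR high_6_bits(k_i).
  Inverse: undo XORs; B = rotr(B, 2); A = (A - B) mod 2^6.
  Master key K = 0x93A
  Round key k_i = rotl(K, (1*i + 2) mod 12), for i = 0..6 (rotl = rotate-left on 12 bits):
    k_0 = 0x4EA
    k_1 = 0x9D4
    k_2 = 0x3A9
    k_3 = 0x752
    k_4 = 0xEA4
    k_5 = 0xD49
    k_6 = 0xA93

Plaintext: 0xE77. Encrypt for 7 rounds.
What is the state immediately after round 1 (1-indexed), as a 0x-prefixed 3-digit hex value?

0x68C

s_0 = plaintext = 0xE77
s_1 = Round(s_0, k_0) = 0x68C
s_2 = Round(s_1, k_1) = 0xC97
s_3 = Round(s_2, k_2) = 0x813
s_4 = Round(s_3, k_3) = 0x850
s_5 = Round(s_4, k_4) = 0x57B
s_6 = Round(s_5, k_5) = 0x65A
s_7 = Round(s_6, k_6) = 0x803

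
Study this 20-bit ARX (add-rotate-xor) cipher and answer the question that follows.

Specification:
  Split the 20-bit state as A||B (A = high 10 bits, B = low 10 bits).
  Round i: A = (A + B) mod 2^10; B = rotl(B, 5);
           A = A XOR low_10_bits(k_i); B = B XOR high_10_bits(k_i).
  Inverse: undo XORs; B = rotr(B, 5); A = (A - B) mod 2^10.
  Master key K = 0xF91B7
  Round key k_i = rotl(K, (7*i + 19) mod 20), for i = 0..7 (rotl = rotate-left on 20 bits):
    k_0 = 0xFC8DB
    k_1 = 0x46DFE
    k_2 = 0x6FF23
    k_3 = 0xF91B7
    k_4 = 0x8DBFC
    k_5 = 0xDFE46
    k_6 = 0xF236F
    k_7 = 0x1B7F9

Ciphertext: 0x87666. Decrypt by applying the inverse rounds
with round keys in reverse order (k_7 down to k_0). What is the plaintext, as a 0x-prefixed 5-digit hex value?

s_0 = ciphertext = 0x87666
s_1 = InvRound(s_0, k_7) = 0x1D170
s_2 = InvRound(s_1, k_6) = 0x01B15
s_3 = InvRound(s_2, k_5) = 0x3F543
s_4 = InvRound(s_3, k_4) = 0x11ABB
s_5 = InvRound(s_4, k_3) = 0x81FEA
s_6 = InvRound(s_5, k_2) = 0x9CAB2
s_7 = InvRound(s_6, k_1) = 0x93D3D
s_8 = InvRound(s_7, k_0) = 0x279F6

0x279F6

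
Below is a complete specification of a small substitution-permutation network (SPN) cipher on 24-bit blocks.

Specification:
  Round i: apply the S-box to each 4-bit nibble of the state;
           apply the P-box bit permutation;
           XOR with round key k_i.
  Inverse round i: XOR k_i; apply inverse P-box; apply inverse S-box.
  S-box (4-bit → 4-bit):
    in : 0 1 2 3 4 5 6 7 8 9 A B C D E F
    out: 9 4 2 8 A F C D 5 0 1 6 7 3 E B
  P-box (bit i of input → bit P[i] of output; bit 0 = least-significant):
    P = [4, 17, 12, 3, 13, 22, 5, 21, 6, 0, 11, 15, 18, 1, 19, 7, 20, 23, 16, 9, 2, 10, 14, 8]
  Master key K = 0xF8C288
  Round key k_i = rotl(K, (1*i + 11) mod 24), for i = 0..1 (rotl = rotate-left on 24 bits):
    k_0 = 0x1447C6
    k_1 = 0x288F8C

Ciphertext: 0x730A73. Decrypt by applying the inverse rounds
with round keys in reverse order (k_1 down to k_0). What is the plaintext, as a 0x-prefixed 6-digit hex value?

s_0 = ciphertext = 0x730A73
s_1 = InvRound(s_0, k_1) = 0xF8EFBF
s_2 = InvRound(s_1, k_0) = 0x928550

0x928550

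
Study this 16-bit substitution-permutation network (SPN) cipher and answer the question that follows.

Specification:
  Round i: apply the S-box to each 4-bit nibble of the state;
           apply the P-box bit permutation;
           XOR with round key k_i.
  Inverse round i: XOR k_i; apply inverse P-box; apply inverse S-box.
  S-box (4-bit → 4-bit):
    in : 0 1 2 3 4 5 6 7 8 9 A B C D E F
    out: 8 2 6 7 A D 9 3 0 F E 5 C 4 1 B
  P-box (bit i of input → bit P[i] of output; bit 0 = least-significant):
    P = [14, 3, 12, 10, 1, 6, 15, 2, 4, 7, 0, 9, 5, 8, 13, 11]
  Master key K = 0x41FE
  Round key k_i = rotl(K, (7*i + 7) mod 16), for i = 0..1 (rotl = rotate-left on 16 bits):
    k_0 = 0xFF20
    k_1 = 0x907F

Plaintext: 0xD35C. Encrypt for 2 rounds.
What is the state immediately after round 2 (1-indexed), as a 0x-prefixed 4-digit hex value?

s_0 = plaintext = 0xD35C
s_1 = Round(s_0, k_0) = 0x4BB7
s_2 = Round(s_1, k_1) = 0x5964

0x5964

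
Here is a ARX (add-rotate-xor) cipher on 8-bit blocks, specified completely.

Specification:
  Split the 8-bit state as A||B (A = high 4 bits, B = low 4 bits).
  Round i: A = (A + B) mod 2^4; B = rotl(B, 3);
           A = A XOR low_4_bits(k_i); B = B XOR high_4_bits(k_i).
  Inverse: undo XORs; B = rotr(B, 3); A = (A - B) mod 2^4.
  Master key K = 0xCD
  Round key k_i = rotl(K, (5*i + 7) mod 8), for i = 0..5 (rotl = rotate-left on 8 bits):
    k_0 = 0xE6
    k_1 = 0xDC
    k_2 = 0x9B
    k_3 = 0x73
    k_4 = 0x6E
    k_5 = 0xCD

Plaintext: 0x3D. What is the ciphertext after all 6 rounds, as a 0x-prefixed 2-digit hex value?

0xFC

s_0 = plaintext = 0x3D
s_1 = Round(s_0, k_0) = 0x60
s_2 = Round(s_1, k_1) = 0xAD
s_3 = Round(s_2, k_2) = 0xC7
s_4 = Round(s_3, k_3) = 0x0C
s_5 = Round(s_4, k_4) = 0x20
s_6 = Round(s_5, k_5) = 0xFC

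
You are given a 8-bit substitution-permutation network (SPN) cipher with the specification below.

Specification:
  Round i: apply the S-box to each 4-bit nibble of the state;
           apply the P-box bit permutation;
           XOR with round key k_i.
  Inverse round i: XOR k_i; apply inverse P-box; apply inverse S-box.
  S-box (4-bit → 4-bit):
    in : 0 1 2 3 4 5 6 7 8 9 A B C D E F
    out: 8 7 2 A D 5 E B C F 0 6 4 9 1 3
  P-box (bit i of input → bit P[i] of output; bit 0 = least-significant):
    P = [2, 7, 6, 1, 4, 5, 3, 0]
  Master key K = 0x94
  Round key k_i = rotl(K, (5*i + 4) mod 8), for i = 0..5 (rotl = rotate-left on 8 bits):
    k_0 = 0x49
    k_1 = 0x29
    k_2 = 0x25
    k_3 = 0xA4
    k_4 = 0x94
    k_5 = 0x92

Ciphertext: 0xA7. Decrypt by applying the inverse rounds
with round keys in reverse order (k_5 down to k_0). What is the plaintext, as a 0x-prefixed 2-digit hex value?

0x76

s_0 = ciphertext = 0xA7
s_1 = InvRound(s_0, k_5) = 0x7E
s_2 = InvRound(s_1, k_4) = 0xB6
s_3 = InvRound(s_2, k_3) = 0xE0
s_4 = InvRound(s_3, k_2) = 0x01
s_5 = InvRound(s_4, k_1) = 0xBA
s_6 = InvRound(s_5, k_0) = 0x76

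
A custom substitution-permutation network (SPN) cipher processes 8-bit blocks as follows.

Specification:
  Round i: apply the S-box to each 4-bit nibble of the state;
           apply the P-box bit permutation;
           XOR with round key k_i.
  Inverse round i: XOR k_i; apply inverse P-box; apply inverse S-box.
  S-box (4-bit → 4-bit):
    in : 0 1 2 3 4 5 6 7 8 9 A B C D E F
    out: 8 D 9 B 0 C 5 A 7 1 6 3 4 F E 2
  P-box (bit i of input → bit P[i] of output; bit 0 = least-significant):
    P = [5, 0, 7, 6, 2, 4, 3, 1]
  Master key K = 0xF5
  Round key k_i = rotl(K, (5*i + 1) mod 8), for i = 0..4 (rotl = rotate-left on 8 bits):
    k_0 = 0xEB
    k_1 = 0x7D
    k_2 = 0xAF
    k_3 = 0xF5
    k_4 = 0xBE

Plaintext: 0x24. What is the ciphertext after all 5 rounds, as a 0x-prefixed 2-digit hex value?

s_0 = plaintext = 0x24
s_1 = Round(s_0, k_0) = 0xED
s_2 = Round(s_1, k_1) = 0x86
s_3 = Round(s_2, k_2) = 0x13
s_4 = Round(s_3, k_3) = 0x9A
s_5 = Round(s_4, k_4) = 0x3B

0x3B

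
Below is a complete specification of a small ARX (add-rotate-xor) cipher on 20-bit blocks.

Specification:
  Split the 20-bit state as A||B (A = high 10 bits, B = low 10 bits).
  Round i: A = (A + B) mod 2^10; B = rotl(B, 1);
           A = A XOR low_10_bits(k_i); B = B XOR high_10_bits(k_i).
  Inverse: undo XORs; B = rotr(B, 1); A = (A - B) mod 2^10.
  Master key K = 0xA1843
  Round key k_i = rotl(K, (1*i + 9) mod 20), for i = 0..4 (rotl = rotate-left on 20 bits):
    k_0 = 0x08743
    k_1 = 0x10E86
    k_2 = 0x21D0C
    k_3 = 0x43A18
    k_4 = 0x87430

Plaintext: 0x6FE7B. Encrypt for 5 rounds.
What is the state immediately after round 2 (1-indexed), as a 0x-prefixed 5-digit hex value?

0xB25EF

s_0 = plaintext = 0x6FE7B
s_1 = Round(s_0, k_0) = 0xDE4D6
s_2 = Round(s_1, k_1) = 0xB25EF
s_3 = Round(s_2, k_2) = 0x6D359
s_4 = Round(s_3, k_3) = 0xC57BD
s_5 = Round(s_4, k_4) = 0xB8966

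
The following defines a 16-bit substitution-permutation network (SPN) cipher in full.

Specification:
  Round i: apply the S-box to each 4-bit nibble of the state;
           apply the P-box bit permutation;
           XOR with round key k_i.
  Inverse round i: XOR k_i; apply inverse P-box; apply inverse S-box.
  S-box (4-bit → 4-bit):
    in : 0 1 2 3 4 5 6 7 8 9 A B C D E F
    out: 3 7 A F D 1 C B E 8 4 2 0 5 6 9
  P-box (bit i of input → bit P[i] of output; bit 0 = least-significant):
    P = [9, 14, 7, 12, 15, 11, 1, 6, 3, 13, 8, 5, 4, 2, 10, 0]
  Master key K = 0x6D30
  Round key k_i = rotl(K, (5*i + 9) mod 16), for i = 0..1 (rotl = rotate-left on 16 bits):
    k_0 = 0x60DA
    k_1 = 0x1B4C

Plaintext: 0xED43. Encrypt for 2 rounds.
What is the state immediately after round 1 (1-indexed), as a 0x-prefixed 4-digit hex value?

0xB714

s_0 = plaintext = 0xED43
s_1 = Round(s_0, k_0) = 0xB714
s_2 = Round(s_1, k_1) = 0xA1E2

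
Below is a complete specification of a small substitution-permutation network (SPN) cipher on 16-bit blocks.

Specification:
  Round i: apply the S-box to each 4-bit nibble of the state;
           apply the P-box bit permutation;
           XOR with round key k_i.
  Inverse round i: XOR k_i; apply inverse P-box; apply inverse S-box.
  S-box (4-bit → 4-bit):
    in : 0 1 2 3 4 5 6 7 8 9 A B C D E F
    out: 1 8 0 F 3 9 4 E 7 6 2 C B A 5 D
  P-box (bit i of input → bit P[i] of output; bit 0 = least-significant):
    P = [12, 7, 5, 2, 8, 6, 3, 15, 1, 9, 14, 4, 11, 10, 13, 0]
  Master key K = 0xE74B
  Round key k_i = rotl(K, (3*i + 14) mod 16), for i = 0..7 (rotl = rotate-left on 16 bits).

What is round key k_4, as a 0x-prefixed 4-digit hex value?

K = 0xE74B
k_0 = rotl(K, (3*0+14) mod 16) = rotl(K, 14) = 0xF9D2
k_1 = rotl(K, (3*1+14) mod 16) = rotl(K, 1) = 0xCE97
k_2 = rotl(K, (3*2+14) mod 16) = rotl(K, 4) = 0x74BE
k_3 = rotl(K, (3*3+14) mod 16) = rotl(K, 7) = 0xA5F3
k_4 = rotl(K, (3*4+14) mod 16) = rotl(K, 10) = 0x2F9D

0x2F9D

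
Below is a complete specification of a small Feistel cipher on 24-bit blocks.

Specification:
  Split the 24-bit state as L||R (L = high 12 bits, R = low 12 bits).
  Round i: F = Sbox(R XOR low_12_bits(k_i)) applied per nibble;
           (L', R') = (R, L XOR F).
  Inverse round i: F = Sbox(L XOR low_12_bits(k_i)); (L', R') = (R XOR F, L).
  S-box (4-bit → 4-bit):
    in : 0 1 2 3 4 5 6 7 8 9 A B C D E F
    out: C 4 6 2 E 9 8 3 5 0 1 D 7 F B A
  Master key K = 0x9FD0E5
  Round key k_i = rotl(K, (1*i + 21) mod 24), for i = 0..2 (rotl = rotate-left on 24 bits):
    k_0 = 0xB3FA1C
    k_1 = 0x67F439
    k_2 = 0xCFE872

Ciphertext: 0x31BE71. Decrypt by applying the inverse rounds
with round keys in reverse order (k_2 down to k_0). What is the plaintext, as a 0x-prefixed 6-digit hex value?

0x2C706E

s_0 = ciphertext = 0x31BE71
s_1 = InvRound(s_0, k_2) = 0x3F131B
s_2 = InvRound(s_1, k_1) = 0x06E3F1
s_3 = InvRound(s_2, k_0) = 0x2C706E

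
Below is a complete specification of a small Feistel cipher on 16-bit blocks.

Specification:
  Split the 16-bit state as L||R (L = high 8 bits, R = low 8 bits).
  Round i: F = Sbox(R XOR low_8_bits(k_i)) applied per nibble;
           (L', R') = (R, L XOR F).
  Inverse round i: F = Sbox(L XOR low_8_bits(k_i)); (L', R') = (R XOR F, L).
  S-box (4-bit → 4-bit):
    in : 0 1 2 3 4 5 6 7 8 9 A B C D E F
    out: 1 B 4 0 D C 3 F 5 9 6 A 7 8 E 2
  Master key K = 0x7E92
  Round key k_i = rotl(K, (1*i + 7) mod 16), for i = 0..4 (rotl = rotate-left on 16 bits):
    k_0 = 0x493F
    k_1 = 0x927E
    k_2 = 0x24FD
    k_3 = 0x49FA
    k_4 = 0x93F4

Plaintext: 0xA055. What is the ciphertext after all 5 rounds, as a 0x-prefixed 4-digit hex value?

0x1DA7

s_0 = plaintext = 0xA055
s_1 = Round(s_0, k_0) = 0x5596
s_2 = Round(s_1, k_1) = 0x96B0
s_3 = Round(s_2, k_2) = 0xB04E
s_4 = Round(s_3, k_3) = 0x4E1D
s_5 = Round(s_4, k_4) = 0x1DA7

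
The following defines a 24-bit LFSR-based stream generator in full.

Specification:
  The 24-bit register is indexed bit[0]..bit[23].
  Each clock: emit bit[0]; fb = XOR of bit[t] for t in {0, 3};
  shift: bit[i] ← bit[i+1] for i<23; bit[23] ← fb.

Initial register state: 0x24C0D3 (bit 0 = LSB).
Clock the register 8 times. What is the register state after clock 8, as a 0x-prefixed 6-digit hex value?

reg_0 = 0x24C0D3
clock 1: out=1, reg = 0x926069
clock 2: out=1, reg = 0x493034
clock 3: out=0, reg = 0x24981A
clock 4: out=0, reg = 0x924C0D
clock 5: out=1, reg = 0x492606
clock 6: out=0, reg = 0x249303
clock 7: out=1, reg = 0x924981
clock 8: out=1, reg = 0xC924C0

0xC924C0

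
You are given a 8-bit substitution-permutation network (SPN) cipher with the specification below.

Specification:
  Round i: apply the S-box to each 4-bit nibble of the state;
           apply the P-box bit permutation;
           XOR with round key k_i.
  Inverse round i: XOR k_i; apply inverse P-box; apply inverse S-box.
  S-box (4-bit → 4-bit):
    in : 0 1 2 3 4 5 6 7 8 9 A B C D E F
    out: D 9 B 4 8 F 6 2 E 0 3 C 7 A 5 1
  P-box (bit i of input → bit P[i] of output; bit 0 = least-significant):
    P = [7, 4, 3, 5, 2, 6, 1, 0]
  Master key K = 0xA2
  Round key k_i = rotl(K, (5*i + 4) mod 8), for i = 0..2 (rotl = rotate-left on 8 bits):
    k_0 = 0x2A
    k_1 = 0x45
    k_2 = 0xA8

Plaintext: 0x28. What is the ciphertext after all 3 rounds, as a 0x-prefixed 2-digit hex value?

s_0 = plaintext = 0x28
s_1 = Round(s_0, k_0) = 0x57
s_2 = Round(s_1, k_1) = 0x12
s_3 = Round(s_2, k_2) = 0x1D

0x1D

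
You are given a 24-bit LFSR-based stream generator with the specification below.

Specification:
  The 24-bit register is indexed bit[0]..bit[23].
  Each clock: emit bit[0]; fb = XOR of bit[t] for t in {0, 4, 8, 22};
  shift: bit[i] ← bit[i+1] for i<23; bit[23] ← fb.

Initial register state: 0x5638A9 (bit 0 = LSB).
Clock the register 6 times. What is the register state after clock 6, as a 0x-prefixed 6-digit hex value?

0x4958E2

reg_0 = 0x5638A9
clock 1: out=1, reg = 0x2B1C54
clock 2: out=0, reg = 0x958E2A
clock 3: out=0, reg = 0x4AC715
clock 4: out=1, reg = 0x25638A
clock 5: out=0, reg = 0x92B1C5
clock 6: out=1, reg = 0x4958E2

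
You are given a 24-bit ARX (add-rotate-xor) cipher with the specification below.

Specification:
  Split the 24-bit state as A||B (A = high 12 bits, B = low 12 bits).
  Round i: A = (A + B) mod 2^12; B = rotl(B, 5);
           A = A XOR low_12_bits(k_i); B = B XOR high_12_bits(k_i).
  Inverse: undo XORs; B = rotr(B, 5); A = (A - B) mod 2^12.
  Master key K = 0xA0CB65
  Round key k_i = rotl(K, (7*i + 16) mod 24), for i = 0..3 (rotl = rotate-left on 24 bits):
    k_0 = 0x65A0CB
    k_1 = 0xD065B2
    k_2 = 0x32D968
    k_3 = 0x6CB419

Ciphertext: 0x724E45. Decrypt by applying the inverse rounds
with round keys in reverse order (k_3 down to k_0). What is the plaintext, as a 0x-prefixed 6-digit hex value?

0x9A0BA4

s_0 = ciphertext = 0x724E45
s_1 = InvRound(s_0, k_3) = 0xBF9744
s_2 = InvRound(s_1, k_2) = 0xDEE4A3
s_3 = InvRound(s_2, k_1) = 0x58F2CD
s_4 = InvRound(s_3, k_0) = 0x9A0BA4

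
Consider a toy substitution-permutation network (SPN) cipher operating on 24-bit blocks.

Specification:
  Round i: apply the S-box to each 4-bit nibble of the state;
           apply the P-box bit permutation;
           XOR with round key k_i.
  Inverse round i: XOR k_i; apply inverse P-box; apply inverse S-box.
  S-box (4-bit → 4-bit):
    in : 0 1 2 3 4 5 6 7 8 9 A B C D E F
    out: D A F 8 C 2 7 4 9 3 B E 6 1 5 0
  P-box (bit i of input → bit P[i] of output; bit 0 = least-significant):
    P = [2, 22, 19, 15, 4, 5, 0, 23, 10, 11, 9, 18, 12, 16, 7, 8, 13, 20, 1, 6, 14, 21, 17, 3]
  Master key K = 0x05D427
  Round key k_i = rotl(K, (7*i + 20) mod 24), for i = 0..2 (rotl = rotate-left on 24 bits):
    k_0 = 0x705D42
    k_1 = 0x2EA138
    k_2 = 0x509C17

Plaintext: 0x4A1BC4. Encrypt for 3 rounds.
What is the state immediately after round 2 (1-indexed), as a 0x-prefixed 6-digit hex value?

0xC46F09

s_0 = plaintext = 0x4A1BC4
s_1 = Round(s_0, k_0) = 0x6FF62B
s_2 = Round(s_1, k_1) = 0xC46F09
s_3 = Round(s_2, k_2) = 0xB38CC0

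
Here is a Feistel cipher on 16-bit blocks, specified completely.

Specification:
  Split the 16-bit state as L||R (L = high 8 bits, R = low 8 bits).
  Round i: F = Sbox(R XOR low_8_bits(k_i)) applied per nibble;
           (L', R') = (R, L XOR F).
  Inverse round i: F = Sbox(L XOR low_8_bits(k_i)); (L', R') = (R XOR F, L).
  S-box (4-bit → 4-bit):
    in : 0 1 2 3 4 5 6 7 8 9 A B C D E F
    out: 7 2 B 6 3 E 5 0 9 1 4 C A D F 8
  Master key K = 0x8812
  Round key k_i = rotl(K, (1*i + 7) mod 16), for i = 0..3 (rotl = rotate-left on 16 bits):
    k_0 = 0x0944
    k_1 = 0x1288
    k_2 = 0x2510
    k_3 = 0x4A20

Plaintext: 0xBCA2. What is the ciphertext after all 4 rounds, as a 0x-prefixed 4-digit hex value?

0x6E3F

s_0 = plaintext = 0xBCA2
s_1 = Round(s_0, k_0) = 0xA249
s_2 = Round(s_1, k_1) = 0x4900
s_3 = Round(s_2, k_2) = 0x006E
s_4 = Round(s_3, k_3) = 0x6E3F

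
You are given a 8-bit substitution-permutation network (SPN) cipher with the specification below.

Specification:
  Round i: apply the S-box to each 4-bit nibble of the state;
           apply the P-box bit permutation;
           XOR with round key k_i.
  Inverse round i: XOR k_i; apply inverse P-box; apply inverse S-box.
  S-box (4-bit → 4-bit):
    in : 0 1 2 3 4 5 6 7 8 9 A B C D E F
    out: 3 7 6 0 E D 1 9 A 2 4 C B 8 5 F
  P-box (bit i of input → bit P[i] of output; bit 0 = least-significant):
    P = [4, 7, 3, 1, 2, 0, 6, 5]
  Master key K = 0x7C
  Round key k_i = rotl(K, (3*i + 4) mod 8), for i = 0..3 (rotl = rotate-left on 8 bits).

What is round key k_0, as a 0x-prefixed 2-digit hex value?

K = 0x7C
k_0 = rotl(K, (3*0+4) mod 8) = rotl(K, 4) = 0xC7

0xC7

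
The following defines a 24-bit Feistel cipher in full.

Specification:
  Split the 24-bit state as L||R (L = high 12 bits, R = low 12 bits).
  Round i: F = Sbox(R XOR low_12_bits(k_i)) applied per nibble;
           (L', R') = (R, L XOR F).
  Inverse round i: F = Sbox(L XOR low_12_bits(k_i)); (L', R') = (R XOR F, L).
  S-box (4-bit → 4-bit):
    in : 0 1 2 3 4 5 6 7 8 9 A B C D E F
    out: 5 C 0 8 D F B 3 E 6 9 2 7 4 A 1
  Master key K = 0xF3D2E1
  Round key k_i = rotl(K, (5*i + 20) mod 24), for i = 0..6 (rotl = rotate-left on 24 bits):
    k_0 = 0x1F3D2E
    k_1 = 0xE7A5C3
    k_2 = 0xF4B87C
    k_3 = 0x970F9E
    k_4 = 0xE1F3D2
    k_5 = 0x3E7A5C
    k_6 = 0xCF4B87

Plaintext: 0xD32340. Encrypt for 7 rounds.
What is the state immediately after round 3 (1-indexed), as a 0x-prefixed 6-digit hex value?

0x392522

s_0 = plaintext = 0xD32340
s_1 = Round(s_0, k_0) = 0x340788
s_2 = Round(s_1, k_1) = 0x788392
s_3 = Round(s_2, k_2) = 0x392522
s_4 = Round(s_3, k_3) = 0x522AB5
s_5 = Round(s_4, k_4) = 0xAB5391
s_6 = Round(s_5, k_5) = 0x391CC1
s_7 = Round(s_6, k_6) = 0xCC104A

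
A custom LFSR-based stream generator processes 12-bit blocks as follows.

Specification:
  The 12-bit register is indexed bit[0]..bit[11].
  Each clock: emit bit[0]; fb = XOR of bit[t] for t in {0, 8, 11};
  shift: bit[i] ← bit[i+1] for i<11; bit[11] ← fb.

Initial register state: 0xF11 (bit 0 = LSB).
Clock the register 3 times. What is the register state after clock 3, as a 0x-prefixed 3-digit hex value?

reg_0 = 0xF11
clock 1: out=1, reg = 0xF88
clock 2: out=0, reg = 0x7C4
clock 3: out=0, reg = 0xBE2

0xBE2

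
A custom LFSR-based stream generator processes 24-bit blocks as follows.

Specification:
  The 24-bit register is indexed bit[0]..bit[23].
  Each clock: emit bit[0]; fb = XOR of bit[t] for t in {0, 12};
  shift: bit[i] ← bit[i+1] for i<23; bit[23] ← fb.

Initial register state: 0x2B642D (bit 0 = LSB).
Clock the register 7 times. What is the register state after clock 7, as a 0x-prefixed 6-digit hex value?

0x3656C8

reg_0 = 0x2B642D
clock 1: out=1, reg = 0x95B216
clock 2: out=0, reg = 0xCAD90B
clock 3: out=1, reg = 0x656C85
clock 4: out=1, reg = 0xB2B642
clock 5: out=0, reg = 0xD95B21
clock 6: out=1, reg = 0x6CAD90
clock 7: out=0, reg = 0x3656C8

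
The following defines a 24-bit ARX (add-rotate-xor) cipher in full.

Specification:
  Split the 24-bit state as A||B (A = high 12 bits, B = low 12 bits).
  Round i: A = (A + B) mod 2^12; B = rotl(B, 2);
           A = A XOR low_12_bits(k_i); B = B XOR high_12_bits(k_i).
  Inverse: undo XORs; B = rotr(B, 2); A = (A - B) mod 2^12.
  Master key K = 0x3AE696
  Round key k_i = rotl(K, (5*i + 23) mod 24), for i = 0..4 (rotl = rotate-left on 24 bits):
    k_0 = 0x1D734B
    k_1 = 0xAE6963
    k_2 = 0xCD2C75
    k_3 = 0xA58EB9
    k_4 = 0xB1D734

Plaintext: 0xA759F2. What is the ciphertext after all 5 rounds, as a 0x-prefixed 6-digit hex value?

s_0 = plaintext = 0xA759F2
s_1 = Round(s_0, k_0) = 0x72C61D
s_2 = Round(s_1, k_1) = 0x42A293
s_3 = Round(s_2, k_2) = 0xAC869E
s_4 = Round(s_3, k_3) = 0xFDF021
s_5 = Round(s_4, k_4) = 0x734B99

0x734B99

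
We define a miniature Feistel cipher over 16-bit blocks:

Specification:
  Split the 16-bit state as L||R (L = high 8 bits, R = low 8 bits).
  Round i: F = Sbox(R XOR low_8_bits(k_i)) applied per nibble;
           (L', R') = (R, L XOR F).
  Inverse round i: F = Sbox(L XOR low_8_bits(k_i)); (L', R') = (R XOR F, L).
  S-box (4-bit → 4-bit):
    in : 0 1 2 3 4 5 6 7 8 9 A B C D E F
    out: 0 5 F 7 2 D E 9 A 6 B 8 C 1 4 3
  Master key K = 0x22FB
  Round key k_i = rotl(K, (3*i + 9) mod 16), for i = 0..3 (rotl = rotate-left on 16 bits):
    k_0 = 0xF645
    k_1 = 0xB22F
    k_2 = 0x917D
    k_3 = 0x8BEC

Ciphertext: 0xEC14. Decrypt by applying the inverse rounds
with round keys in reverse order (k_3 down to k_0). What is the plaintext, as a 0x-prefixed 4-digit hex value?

s_0 = ciphertext = 0xEC14
s_1 = InvRound(s_0, k_3) = 0x14EC
s_2 = InvRound(s_1, k_2) = 0x0A14
s_3 = InvRound(s_2, k_1) = 0xE90A
s_4 = InvRound(s_3, k_0) = 0xB6E9

0xB6E9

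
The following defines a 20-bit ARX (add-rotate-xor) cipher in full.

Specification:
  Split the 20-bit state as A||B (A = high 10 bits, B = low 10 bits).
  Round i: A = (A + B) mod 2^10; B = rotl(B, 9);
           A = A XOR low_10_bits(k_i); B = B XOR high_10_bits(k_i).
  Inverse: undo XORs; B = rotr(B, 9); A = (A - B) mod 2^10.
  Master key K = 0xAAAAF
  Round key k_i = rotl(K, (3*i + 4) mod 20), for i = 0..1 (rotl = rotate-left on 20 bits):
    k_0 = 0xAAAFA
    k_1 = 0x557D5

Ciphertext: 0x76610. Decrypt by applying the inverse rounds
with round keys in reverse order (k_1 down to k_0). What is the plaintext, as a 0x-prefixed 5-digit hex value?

s_0 = ciphertext = 0x76610
s_1 = InvRound(s_0, k_1) = 0xE068B
s_2 = InvRound(s_1, k_0) = 0x4E442

0x4E442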